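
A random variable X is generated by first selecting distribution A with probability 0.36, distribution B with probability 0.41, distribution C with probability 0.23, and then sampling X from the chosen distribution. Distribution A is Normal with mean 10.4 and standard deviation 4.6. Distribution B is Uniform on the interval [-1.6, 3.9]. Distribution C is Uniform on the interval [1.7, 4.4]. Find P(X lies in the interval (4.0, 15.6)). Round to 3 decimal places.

0.318

Conditional on each component, P(4.0 < X < 15.6): A: 0.788787; B: 0; C: 0.148148.
By total probability, P(4.0 < X < 15.6) = 0.36·0.788787 + 0.41·0 + 0.23·0.148148 = 0.318037.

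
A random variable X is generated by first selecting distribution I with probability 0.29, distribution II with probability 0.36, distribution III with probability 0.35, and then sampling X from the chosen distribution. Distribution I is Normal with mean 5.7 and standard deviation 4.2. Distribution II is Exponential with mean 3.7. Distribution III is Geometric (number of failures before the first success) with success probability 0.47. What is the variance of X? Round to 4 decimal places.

Per component, I: μ=5.7, E[X²]=50.13; II: μ=3.7, E[X²]=27.38; III: μ=1.12766, E[X²]=3.67089.
E[X] = 0.29·5.7 + 0.36·3.7 + 0.35·1.12766 = 3.37968.
E[X²] = 0.29·50.13 + 0.36·27.38 + 0.35·3.67089 = 25.6793.
Var(X) = E[X²] − (E[X])² = 25.6793 − 11.4222 = 14.2571.

14.2571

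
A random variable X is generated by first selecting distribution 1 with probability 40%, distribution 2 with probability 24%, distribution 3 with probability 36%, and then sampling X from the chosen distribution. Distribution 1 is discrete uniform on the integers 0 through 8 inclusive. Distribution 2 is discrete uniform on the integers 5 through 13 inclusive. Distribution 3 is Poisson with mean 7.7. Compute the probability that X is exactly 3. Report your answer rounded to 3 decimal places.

0.057

Conditional on each component, P(X = 3): 1: 0.111111; 2: 0; 3: 0.0344551.
By total probability, P(X = 3) = 0.4·0.111111 + 0.24·0 + 0.36·0.0344551 = 0.0568483.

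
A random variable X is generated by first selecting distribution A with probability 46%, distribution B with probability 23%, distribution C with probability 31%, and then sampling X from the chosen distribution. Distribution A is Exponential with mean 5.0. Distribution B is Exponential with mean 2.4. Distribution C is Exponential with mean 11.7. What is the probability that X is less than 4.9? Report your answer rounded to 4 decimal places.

0.5936

Conditional on each component, P(X < 4.9): A: 0.624689; B: 0.870188; C: 0.342166.
By total probability, P(X < 4.9) = 0.46·0.624689 + 0.23·0.870188 + 0.31·0.342166 = 0.593572.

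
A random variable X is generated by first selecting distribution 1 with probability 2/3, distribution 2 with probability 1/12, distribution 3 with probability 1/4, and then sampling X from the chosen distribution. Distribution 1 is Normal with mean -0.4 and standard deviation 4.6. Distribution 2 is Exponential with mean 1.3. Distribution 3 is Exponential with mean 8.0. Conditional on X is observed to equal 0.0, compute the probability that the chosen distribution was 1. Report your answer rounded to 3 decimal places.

Likelihoods f(0.0 | ·): 1: 0.0863993; 2: 0.769231; 3: 0.125.
Posterior ∝ prior × likelihood. Numerator for 1: 0.666667·0.0863993 = 0.0575995.
Normalizing constant: 0.666667·0.0863993 + 0.0833333·0.769231 + 0.25·0.125 = 0.152952.
P(1 | observation) = 0.0575995 / 0.152952 = 0.376585.

0.377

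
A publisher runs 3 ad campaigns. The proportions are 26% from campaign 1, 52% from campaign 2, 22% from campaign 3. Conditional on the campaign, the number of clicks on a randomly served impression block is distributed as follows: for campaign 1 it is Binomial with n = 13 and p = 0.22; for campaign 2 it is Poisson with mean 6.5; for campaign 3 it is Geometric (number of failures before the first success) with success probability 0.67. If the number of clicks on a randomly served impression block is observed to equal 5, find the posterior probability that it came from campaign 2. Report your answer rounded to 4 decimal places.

0.7575

Likelihoods P(X=5 | ·): 1: 0.0908759; 2: 0.145369; 3: 0.00262207.
Posterior ∝ prior × likelihood. Numerator for 2: 0.52·0.145369 = 0.0755918.
Normalizing constant: 0.26·0.0908759 + 0.52·0.145369 + 0.22·0.00262207 = 0.0997964.
P(2 | observation) = 0.0755918 / 0.0997964 = 0.75746.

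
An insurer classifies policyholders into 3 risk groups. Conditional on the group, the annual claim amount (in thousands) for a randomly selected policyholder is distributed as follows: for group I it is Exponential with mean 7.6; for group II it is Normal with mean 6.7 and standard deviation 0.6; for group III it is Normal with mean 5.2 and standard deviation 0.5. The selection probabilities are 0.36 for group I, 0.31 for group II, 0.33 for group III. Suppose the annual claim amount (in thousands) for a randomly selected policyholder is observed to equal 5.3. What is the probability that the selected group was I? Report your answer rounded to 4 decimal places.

Likelihoods f(5.3 | ·): I: 0.0655123; II: 0.0437031; III: 0.782085.
Posterior ∝ prior × likelihood. Numerator for I: 0.36·0.0655123 = 0.0235844.
Normalizing constant: 0.36·0.0655123 + 0.31·0.0437031 + 0.33·0.782085 = 0.295221.
P(I | observation) = 0.0235844 / 0.295221 = 0.0798875.

0.0799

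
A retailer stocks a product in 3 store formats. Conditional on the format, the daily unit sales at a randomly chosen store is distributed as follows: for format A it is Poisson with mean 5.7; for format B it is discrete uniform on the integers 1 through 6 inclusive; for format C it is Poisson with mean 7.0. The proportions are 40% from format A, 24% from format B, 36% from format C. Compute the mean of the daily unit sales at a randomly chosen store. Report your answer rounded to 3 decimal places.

5.640

Component means — A: 5.7; B: 3.5; C: 7.
E[X] = 0.4·5.7 + 0.24·3.5 + 0.36·7 = 5.64.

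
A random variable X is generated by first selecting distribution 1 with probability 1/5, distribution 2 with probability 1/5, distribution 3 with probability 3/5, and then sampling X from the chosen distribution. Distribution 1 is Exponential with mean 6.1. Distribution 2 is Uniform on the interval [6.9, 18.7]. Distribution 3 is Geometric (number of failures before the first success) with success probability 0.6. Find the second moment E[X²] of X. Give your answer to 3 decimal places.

50.906

For each component E[X²] = Var + (mean)², giving 1: 74.42; 2: 175.443; 3: 1.55556.
Overall E[X²] = 0.2·74.42 + 0.2·175.443 + 0.6·1.55556 = 50.906.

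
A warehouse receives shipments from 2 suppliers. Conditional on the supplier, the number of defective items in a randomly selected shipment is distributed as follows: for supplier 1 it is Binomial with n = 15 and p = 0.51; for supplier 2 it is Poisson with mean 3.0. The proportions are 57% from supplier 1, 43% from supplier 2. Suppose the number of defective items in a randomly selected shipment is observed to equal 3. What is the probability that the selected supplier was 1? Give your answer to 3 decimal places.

0.064

Likelihoods P(X=3 | ·): 1: 0.0115631; 2: 0.224042.
Posterior ∝ prior × likelihood. Numerator for 1: 0.57·0.0115631 = 0.00659098.
Normalizing constant: 0.57·0.0115631 + 0.43·0.224042 = 0.102929.
P(1 | observation) = 0.00659098 / 0.102929 = 0.0640342.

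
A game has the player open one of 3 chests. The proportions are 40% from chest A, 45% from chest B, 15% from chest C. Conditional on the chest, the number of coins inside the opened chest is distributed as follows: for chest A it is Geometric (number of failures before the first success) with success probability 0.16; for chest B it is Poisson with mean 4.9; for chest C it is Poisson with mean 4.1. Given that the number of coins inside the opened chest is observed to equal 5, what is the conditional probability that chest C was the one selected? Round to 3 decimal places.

Likelihoods P(X=5 | ·): A: 0.0669139; B: 0.17529; C: 0.160004.
Posterior ∝ prior × likelihood. Numerator for C: 0.15·0.160004 = 0.0240006.
Normalizing constant: 0.4·0.0669139 + 0.45·0.17529 + 0.15·0.160004 = 0.129646.
P(C | observation) = 0.0240006 / 0.129646 = 0.185123.

0.185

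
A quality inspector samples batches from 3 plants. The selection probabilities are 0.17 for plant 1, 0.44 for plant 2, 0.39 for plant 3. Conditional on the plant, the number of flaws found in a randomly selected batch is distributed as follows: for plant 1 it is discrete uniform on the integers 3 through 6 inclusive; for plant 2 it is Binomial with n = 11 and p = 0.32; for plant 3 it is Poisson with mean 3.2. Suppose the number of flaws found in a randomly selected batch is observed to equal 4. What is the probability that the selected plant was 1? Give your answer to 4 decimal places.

0.1983

Likelihoods P(X=4 | ·): 1: 0.25; 2: 0.232636; 3: 0.178093.
Posterior ∝ prior × likelihood. Numerator for 1: 0.17·0.25 = 0.0425.
Normalizing constant: 0.17·0.25 + 0.44·0.232636 + 0.39·0.178093 = 0.214316.
P(1 | observation) = 0.0425 / 0.214316 = 0.198305.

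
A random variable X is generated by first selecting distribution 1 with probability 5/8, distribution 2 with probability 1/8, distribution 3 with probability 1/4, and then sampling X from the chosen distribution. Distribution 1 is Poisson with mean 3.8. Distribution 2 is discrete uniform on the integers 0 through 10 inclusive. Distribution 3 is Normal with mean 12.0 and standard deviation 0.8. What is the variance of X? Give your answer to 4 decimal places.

Per component, 1: μ=3.8, E[X²]=18.24; 2: μ=5, E[X²]=35; 3: μ=12, E[X²]=144.64.
E[X] = 0.625·3.8 + 0.125·5 + 0.25·12 = 6.
E[X²] = 0.625·18.24 + 0.125·35 + 0.25·144.64 = 51.935.
Var(X) = E[X²] − (E[X])² = 51.935 − 36 = 15.935.

15.9350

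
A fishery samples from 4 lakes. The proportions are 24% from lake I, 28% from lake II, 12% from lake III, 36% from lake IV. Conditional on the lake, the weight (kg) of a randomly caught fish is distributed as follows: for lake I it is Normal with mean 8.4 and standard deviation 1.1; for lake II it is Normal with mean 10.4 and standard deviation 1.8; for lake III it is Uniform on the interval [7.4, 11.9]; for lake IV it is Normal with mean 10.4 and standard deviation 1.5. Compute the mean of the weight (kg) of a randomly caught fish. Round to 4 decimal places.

Component means — I: 8.4; II: 10.4; III: 9.65; IV: 10.4.
E[X] = 0.24·8.4 + 0.28·10.4 + 0.12·9.65 + 0.36·10.4 = 9.83.

9.8300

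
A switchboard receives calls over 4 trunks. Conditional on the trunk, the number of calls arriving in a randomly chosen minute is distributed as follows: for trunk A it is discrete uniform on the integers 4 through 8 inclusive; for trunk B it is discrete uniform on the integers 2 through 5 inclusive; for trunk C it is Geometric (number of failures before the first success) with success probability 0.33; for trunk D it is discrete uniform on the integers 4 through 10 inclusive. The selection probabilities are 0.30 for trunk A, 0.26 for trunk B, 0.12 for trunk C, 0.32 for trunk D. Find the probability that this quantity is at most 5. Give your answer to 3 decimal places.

0.581

Conditional on each trunk, P(X ≤ 5): A: 0.4; B: 1; C: 0.909542; D: 0.285714.
By total probability, P(X ≤ 5) = 0.3·0.4 + 0.26·1 + 0.12·0.909542 + 0.32·0.285714 = 0.580574.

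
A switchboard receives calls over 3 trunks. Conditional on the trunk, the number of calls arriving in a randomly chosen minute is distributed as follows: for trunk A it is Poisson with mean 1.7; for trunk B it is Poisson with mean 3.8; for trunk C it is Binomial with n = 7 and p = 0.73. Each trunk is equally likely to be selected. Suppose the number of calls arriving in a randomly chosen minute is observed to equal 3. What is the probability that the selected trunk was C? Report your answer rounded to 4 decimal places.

Likelihoods P(X=3 | ·): A: 0.149587; B: 0.204588; C: 0.0723589.
Posterior ∝ prior × likelihood. Numerator for C: 0.333333·0.0723589 = 0.0241196.
Normalizing constant: 0.333333·0.149587 + 0.333333·0.204588 + 0.333333·0.0723589 = 0.142178.
P(C | observation) = 0.0241196 / 0.142178 = 0.169644.

0.1696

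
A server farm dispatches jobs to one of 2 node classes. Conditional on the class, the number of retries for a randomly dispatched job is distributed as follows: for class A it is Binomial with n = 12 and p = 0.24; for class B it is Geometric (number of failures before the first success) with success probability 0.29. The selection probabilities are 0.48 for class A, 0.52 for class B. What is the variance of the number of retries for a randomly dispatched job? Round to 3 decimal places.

5.487

Per component, A: μ=2.88, E[X²]=10.4832; B: μ=2.44828, E[X²]=14.4364.
E[X] = 0.48·2.88 + 0.52·2.44828 = 2.6555.
E[X²] = 0.48·10.4832 + 0.52·14.4364 = 12.5389.
Var(X) = E[X²] − (E[X])² = 12.5389 − 7.0517 = 5.48716.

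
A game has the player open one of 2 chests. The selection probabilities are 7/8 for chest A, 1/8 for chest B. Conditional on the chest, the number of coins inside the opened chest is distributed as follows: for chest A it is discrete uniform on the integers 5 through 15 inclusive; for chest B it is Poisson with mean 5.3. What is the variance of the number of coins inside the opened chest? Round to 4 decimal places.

11.8286

Per component, A: μ=10, E[X²]=110; B: μ=5.3, E[X²]=33.39.
E[X] = 0.875·10 + 0.125·5.3 = 9.4125.
E[X²] = 0.875·110 + 0.125·33.39 = 100.424.
Var(X) = E[X²] − (E[X])² = 100.424 − 88.5952 = 11.8286.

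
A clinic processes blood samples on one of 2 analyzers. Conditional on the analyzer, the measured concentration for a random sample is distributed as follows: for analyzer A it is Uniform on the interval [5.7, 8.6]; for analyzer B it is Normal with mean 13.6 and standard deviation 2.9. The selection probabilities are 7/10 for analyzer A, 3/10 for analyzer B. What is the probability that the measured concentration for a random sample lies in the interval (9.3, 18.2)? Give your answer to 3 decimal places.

0.262

Conditional on each analyzer, P(9.3 < X < 18.2): A: 0; B: 0.874585.
By total probability, P(9.3 < X < 18.2) = 0.7·0 + 0.3·0.874585 = 0.262375.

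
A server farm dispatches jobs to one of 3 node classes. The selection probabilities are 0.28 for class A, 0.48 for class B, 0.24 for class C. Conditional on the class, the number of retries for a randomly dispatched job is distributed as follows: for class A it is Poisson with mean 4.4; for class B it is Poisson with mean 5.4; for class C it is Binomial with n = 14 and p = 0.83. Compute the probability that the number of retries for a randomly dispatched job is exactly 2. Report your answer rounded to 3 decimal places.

0.065

Conditional on each class, P(X = 2): A: 0.118845; B: 0.0658518; C: 3.65245e-08.
By total probability, P(X = 2) = 0.28·0.118845 + 0.48·0.0658518 + 0.24·3.65245e-08 = 0.0648854.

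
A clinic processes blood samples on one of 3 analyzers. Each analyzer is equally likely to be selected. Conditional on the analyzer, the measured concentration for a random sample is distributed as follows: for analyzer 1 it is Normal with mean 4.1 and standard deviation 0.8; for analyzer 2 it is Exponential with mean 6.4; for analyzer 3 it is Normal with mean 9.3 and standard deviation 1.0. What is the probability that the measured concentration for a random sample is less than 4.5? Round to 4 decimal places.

Conditional on each analyzer, P(X < 4.5): 1: 0.691462; 2: 0.504964; 3: 7.93328e-07.
By total probability, P(X < 4.5) = 0.333333·0.691462 + 0.333333·0.504964 + 0.333333·7.93328e-07 = 0.398809.

0.3988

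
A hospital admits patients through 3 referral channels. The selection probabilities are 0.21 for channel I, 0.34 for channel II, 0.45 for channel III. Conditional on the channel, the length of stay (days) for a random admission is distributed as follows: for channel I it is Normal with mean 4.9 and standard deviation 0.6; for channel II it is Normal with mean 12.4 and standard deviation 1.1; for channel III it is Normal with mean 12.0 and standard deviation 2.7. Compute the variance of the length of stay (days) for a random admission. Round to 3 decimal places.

Per component, I: μ=4.9, E[X²]=24.37; II: μ=12.4, E[X²]=154.97; III: μ=12, E[X²]=151.29.
E[X] = 0.21·4.9 + 0.34·12.4 + 0.45·12 = 10.645.
E[X²] = 0.21·24.37 + 0.34·154.97 + 0.45·151.29 = 125.888.
Var(X) = E[X²] − (E[X])² = 125.888 − 113.316 = 12.572.

12.572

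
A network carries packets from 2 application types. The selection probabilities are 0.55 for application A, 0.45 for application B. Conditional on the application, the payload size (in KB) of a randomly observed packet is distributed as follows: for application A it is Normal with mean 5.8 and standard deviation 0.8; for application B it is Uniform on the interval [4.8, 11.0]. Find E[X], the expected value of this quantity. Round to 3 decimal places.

6.745

Component means — A: 5.8; B: 7.9.
E[X] = 0.55·5.8 + 0.45·7.9 = 6.745.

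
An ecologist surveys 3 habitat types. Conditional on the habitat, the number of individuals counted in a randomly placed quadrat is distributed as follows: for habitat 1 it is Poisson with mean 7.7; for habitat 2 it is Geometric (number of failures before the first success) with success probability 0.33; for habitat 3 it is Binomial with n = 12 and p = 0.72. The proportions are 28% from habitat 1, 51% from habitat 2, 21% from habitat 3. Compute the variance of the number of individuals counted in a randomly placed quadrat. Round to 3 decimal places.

Per component, 1: μ=7.7, E[X²]=66.99; 2: μ=2.0303, E[X²]=10.2746; 3: μ=8.64, E[X²]=77.0688.
E[X] = 0.28·7.7 + 0.51·2.0303 + 0.21·8.64 = 5.00585.
E[X²] = 0.28·66.99 + 0.51·10.2746 + 0.21·77.0688 = 40.1817.
Var(X) = E[X²] − (E[X])² = 40.1817 − 25.0586 = 15.1231.

15.123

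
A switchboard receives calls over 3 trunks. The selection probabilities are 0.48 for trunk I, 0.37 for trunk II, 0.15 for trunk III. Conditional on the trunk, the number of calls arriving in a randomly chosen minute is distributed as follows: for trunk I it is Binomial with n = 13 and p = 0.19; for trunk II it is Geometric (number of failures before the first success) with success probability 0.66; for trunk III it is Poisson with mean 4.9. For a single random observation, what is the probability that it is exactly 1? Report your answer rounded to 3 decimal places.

0.183

Conditional on each trunk, P(X = 1): I: 0.197023; II: 0.2244; III: 0.0364883.
By total probability, P(X = 1) = 0.48·0.197023 + 0.37·0.2244 + 0.15·0.0364883 = 0.183072.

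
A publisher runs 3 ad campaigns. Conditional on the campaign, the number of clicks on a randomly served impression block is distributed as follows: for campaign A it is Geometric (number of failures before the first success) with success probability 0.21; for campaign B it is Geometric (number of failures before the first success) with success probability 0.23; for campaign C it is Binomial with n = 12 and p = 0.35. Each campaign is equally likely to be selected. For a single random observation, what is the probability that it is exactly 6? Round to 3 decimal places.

Conditional on each campaign, P(X = 6): A: 0.0510484; B: 0.0479371; C: 0.128103.
By total probability, P(X = 6) = 0.333333·0.0510484 + 0.333333·0.0479371 + 0.333333·0.128103 = 0.0756963.

0.076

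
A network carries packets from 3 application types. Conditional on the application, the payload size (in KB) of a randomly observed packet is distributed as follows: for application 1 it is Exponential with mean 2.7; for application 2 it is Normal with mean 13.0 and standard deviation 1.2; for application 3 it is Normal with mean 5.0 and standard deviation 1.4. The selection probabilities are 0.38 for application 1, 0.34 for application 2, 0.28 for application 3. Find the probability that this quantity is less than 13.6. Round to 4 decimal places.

Conditional on each application, P(X < 13.6): 1: 0.993507; 2: 0.691462; 3: 1.
By total probability, P(X < 13.6) = 0.38·0.993507 + 0.34·0.691462 + 0.28·1 = 0.89263.

0.8926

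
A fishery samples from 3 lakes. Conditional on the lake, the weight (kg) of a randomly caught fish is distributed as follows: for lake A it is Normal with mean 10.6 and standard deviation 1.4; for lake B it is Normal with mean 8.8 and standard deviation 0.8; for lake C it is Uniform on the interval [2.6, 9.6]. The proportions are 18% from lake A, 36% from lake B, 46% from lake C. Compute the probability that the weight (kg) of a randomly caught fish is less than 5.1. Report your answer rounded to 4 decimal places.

0.1643

Conditional on each lake, P(X < 5.1): A: 4.2726e-05; B: 1.87299e-06; C: 0.357143.
By total probability, P(X < 5.1) = 0.18·4.2726e-05 + 0.36·1.87299e-06 + 0.46·0.357143 = 0.164294.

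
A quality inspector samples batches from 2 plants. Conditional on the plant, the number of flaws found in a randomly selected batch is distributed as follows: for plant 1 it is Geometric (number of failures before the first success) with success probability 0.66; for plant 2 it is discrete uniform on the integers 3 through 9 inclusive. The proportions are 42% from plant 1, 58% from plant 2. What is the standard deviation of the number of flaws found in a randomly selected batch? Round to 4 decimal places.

Per component, 1: μ=0.515152, E[X²]=1.04591; 2: μ=6, E[X²]=40.
E[X] = 0.42·0.515152 + 0.58·6 = 3.69636.
E[X²] = 0.42·1.04591 + 0.58·40 = 23.6393.
Var(X) = E[X²] − (E[X])² = 23.6393 − 13.6631 = 9.97618.
SD(X) = √9.97618 = 3.15851.

3.1585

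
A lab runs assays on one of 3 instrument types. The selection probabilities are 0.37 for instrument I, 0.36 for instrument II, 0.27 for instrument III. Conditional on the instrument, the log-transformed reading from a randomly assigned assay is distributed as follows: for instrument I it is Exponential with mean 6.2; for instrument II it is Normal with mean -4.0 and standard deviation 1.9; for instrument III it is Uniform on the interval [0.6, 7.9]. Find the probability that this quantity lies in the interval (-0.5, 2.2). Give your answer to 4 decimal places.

0.1813

Conditional on each instrument, P(-0.5 < X < 2.2): I: 0.298713; II: 0.032179; III: 0.219178.
By total probability, P(-0.5 < X < 2.2) = 0.37·0.298713 + 0.36·0.032179 + 0.27·0.219178 = 0.181286.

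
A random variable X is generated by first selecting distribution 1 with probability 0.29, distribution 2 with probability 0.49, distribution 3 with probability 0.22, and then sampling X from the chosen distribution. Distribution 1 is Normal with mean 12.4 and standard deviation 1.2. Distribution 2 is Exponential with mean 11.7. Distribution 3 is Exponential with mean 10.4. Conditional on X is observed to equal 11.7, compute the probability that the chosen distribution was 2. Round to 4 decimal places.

Likelihoods f(11.7 | ·): 1: 0.280439; 2: 0.0314427; 3: 0.0312166.
Posterior ∝ prior × likelihood. Numerator for 2: 0.49·0.0314427 = 0.0154069.
Normalizing constant: 0.29·0.280439 + 0.49·0.0314427 + 0.22·0.0312166 = 0.103602.
P(2 | observation) = 0.0154069 / 0.103602 = 0.148713.

0.1487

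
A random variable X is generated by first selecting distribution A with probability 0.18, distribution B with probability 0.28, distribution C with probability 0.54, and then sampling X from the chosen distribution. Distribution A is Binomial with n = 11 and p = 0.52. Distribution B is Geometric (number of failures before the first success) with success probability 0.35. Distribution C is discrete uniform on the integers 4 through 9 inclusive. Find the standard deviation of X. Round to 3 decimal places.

Per component, A: μ=5.72, E[X²]=35.464; B: μ=1.85714, E[X²]=8.7551; C: μ=6.5, E[X²]=45.1667.
E[X] = 0.18·5.72 + 0.28·1.85714 + 0.54·6.5 = 5.0596.
E[X²] = 0.18·35.464 + 0.28·8.7551 + 0.54·45.1667 = 33.2249.
Var(X) = E[X²] − (E[X])² = 33.2249 − 25.5996 = 7.6254.
SD(X) = √7.6254 = 2.76141.

2.761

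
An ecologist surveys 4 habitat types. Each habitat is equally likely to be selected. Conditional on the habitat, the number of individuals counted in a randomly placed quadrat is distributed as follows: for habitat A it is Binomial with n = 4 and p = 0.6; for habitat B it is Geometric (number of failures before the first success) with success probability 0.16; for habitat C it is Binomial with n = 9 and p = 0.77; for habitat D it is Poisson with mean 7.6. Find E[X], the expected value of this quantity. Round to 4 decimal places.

Component means — A: 2.4; B: 5.25; C: 6.93; D: 7.6.
E[X] = 0.25·2.4 + 0.25·5.25 + 0.25·6.93 + 0.25·7.6 = 5.545.

5.5450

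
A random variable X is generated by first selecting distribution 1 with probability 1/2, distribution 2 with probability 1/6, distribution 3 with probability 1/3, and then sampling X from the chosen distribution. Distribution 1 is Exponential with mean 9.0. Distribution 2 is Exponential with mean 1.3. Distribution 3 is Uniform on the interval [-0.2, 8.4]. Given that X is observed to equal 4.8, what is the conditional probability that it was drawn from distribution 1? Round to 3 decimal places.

0.437

Likelihoods f(4.8 | ·): 1: 0.0651829; 2: 0.019165; 3: 0.116279.
Posterior ∝ prior × likelihood. Numerator for 1: 0.5·0.0651829 = 0.0325915.
Normalizing constant: 0.5·0.0651829 + 0.166667·0.019165 + 0.333333·0.116279 = 0.0745453.
P(1 | observation) = 0.0325915 / 0.0745453 = 0.437203.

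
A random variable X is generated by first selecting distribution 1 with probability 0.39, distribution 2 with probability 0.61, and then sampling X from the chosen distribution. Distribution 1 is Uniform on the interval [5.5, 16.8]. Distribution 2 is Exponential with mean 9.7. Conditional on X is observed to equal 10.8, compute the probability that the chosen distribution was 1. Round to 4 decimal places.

0.6256

Likelihoods f(10.8 | ·): 1: 0.0884956; 2: 0.0338598.
Posterior ∝ prior × likelihood. Numerator for 1: 0.39·0.0884956 = 0.0345133.
Normalizing constant: 0.39·0.0884956 + 0.61·0.0338598 = 0.0551677.
P(1 | observation) = 0.0345133 / 0.0551677 = 0.625606.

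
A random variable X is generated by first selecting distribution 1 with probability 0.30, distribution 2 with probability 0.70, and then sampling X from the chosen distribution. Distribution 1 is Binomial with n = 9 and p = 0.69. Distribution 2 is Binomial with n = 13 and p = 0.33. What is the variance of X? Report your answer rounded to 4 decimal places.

Per component, 1: μ=6.21, E[X²]=40.4892; 2: μ=4.29, E[X²]=21.2784.
E[X] = 0.3·6.21 + 0.7·4.29 = 4.866.
E[X²] = 0.3·40.4892 + 0.7·21.2784 = 27.0416.
Var(X) = E[X²] − (E[X])² = 27.0416 − 23.678 = 3.36368.

3.3637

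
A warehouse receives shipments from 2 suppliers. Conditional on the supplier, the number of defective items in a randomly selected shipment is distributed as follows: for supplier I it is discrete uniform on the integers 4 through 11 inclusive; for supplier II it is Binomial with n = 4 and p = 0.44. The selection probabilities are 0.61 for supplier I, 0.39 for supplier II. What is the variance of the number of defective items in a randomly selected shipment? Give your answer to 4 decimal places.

11.4251

Per component, I: μ=7.5, E[X²]=61.5; II: μ=1.76, E[X²]=4.0832.
E[X] = 0.61·7.5 + 0.39·1.76 = 5.2614.
E[X²] = 0.61·61.5 + 0.39·4.0832 = 39.1074.
Var(X) = E[X²] − (E[X])² = 39.1074 − 27.6823 = 11.4251.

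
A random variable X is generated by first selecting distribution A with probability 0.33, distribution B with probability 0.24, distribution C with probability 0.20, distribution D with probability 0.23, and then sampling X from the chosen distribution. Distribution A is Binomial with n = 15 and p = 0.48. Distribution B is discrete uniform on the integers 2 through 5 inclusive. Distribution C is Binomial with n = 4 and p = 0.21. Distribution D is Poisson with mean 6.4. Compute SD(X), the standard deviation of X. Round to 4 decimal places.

Per component, A: μ=7.2, E[X²]=55.584; B: μ=3.5, E[X²]=13.5; C: μ=0.84, E[X²]=1.3692; D: μ=6.4, E[X²]=47.36.
E[X] = 0.33·7.2 + 0.24·3.5 + 0.2·0.84 + 0.23·6.4 = 4.856.
E[X²] = 0.33·55.584 + 0.24·13.5 + 0.2·1.3692 + 0.23·47.36 = 32.7494.
Var(X) = E[X²] − (E[X])² = 32.7494 − 23.5807 = 9.16862.
SD(X) = √9.16862 = 3.02797.

3.0280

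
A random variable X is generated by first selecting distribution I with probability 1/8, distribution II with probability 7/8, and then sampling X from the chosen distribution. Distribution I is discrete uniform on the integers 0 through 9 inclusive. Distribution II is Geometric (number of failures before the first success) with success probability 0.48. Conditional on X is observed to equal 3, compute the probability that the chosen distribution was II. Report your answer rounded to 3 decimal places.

Likelihoods P(X=3 | ·): I: 0.1; II: 0.0674918.
Posterior ∝ prior × likelihood. Numerator for II: 0.875·0.0674918 = 0.0590554.
Normalizing constant: 0.125·0.1 + 0.875·0.0674918 = 0.0715554.
P(II | observation) = 0.0590554 / 0.0715554 = 0.82531.

0.825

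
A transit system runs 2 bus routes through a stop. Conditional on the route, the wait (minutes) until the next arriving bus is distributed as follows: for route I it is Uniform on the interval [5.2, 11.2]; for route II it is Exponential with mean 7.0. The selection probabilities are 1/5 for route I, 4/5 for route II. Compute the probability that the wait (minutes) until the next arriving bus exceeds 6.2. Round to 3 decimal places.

Conditional on each route, P(X > 6.2): I: 0.833333; II: 0.412419.
By total probability, P(X > 6.2) = 0.2·0.833333 + 0.8·0.412419 = 0.496602.

0.497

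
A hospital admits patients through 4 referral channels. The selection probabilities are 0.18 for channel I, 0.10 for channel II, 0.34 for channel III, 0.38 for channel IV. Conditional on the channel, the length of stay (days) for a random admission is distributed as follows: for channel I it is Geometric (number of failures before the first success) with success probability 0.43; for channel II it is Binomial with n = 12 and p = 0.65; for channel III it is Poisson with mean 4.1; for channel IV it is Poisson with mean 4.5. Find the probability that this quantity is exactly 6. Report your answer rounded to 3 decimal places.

0.101

Conditional on each channel, P(X = 6): I: 0.0147475; II: 0.128103; III: 0.109336; IV: 0.12812.
By total probability, P(X = 6) = 0.18·0.0147475 + 0.1·0.128103 + 0.34·0.109336 + 0.38·0.12812 = 0.101325.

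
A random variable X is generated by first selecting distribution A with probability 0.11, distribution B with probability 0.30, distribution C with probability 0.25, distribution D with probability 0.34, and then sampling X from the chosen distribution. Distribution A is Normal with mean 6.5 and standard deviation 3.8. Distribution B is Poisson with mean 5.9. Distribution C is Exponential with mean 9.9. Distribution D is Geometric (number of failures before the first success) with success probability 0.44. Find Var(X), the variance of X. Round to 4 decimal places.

39.9066

Per component, A: μ=6.5, E[X²]=56.69; B: μ=5.9, E[X²]=40.71; C: μ=9.9, E[X²]=196.02; D: μ=1.27273, E[X²]=4.5124.
E[X] = 0.11·6.5 + 0.3·5.9 + 0.25·9.9 + 0.34·1.27273 = 5.39273.
E[X²] = 0.11·56.69 + 0.3·40.71 + 0.25·196.02 + 0.34·4.5124 = 68.9881.
Var(X) = E[X²] − (E[X])² = 68.9881 − 29.0815 = 39.9066.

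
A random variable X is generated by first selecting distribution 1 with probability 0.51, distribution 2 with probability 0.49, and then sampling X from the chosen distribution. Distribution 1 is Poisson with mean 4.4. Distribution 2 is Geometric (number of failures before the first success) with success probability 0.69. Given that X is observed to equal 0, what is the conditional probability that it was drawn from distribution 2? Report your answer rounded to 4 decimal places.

0.9818

Likelihoods P(X=0 | ·): 1: 0.0122773; 2: 0.69.
Posterior ∝ prior × likelihood. Numerator for 2: 0.49·0.69 = 0.3381.
Normalizing constant: 0.51·0.0122773 + 0.49·0.69 = 0.344361.
P(2 | observation) = 0.3381 / 0.344361 = 0.981817.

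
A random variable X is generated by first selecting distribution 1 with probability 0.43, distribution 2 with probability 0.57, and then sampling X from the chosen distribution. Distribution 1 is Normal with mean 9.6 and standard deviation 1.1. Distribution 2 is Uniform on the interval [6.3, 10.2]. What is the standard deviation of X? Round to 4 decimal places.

Per component, 1: μ=9.6, E[X²]=93.37; 2: μ=8.25, E[X²]=69.33.
E[X] = 0.43·9.6 + 0.57·8.25 = 8.8305.
E[X²] = 0.43·93.37 + 0.57·69.33 = 79.6672.
Var(X) = E[X²] − (E[X])² = 79.6672 − 77.9777 = 1.68947.
SD(X) = √1.68947 = 1.2998.

1.2998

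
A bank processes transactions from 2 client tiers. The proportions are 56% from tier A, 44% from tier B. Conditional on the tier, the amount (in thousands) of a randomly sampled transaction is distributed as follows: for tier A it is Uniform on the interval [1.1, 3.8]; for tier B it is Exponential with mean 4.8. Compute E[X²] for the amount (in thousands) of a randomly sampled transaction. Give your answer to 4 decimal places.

23.9768

For each component E[X²] = Var + (mean)², giving A: 6.61; B: 46.08.
Overall E[X²] = 0.56·6.61 + 0.44·46.08 = 23.9768.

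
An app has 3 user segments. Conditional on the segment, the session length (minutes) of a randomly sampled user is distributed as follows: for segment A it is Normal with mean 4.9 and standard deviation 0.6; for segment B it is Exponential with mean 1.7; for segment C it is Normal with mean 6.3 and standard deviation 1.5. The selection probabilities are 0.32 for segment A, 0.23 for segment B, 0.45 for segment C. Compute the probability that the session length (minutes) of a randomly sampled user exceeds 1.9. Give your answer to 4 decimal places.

0.8445

Conditional on each segment, P(X > 1.9): A: 1; B: 0.327048; C: 0.998323.
By total probability, P(X > 1.9) = 0.32·1 + 0.23·0.327048 + 0.45·0.998323 = 0.844467.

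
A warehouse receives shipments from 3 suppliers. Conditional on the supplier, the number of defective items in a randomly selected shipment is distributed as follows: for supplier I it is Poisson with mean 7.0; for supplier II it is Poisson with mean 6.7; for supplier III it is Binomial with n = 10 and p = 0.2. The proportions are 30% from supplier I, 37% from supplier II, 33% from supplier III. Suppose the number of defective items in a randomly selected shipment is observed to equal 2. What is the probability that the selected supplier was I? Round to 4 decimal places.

0.0575

Likelihoods P(X=2 | ·): I: 0.0223411; II: 0.0276278; III: 0.30199.
Posterior ∝ prior × likelihood. Numerator for I: 0.3·0.0223411 = 0.00670233.
Normalizing constant: 0.3·0.0223411 + 0.37·0.0276278 + 0.33·0.30199 = 0.116581.
P(I | observation) = 0.00670233 / 0.116581 = 0.0574906.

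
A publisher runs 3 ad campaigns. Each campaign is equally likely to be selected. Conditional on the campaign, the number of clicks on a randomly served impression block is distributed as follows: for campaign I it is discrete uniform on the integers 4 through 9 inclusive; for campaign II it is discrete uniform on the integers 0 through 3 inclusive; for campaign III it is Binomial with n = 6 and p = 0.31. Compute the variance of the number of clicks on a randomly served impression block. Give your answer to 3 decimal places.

Per component, I: μ=6.5, E[X²]=45.1667; II: μ=1.5, E[X²]=3.5; III: μ=1.86, E[X²]=4.743.
E[X] = 0.333333·6.5 + 0.333333·1.5 + 0.333333·1.86 = 3.28667.
E[X²] = 0.333333·45.1667 + 0.333333·3.5 + 0.333333·4.743 = 17.8032.
Var(X) = E[X²] − (E[X])² = 17.8032 − 10.8022 = 7.00104.

7.001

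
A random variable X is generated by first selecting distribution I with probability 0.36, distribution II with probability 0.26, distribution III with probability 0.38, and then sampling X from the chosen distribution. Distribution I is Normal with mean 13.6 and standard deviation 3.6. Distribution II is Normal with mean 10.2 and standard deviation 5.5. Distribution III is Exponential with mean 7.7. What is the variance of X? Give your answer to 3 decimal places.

Per component, I: μ=13.6, E[X²]=197.92; II: μ=10.2, E[X²]=134.29; III: μ=7.7, E[X²]=118.58.
E[X] = 0.36·13.6 + 0.26·10.2 + 0.38·7.7 = 10.474.
E[X²] = 0.36·197.92 + 0.26·134.29 + 0.38·118.58 = 151.227.
Var(X) = E[X²] − (E[X])² = 151.227 − 109.705 = 41.5223.

41.522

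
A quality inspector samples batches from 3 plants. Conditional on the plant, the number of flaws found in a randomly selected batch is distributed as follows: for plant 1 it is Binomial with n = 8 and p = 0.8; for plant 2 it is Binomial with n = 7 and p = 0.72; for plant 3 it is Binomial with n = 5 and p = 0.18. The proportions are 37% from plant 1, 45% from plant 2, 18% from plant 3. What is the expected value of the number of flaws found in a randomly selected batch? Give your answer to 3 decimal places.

Component means — 1: 6.4; 2: 5.04; 3: 0.9.
E[X] = 0.37·6.4 + 0.45·5.04 + 0.18·0.9 = 4.798.

4.798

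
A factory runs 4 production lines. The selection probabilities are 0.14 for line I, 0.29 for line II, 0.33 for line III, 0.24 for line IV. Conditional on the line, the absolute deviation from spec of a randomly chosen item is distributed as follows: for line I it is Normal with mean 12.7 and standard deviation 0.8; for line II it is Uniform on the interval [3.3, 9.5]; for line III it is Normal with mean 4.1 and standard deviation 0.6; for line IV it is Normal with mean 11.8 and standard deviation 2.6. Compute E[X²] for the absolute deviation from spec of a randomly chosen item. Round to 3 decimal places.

76.184

For each component E[X²] = Var + (mean)², giving I: 161.93; II: 44.1633; III: 17.17; IV: 146.
Overall E[X²] = 0.14·161.93 + 0.29·44.1633 + 0.33·17.17 + 0.24·146 = 76.1837.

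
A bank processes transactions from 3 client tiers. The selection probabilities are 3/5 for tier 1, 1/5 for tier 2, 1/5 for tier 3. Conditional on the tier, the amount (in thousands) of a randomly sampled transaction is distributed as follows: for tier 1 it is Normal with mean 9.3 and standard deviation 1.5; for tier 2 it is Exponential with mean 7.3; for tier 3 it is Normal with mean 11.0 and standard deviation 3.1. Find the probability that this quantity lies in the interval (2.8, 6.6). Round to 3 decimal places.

0.092

Conditional on each tier, P(2.8 < X < 6.6): 1: 0.035923; 2: 0.276528; 3: 0.0738152.
By total probability, P(2.8 < X < 6.6) = 0.6·0.035923 + 0.2·0.276528 + 0.2·0.0738152 = 0.0916224.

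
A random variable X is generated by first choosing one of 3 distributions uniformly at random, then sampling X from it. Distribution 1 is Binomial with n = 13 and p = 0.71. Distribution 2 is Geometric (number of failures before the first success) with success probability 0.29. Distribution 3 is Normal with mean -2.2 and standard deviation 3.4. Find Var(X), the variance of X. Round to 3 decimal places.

Per component, 1: μ=9.23, E[X²]=87.8696; 2: μ=2.44828, E[X²]=14.4364; 3: μ=-2.2, E[X²]=16.4.
E[X] = 0.333333·9.23 + 0.333333·2.44828 + 0.333333·-2.2 = 3.15943.
E[X²] = 0.333333·87.8696 + 0.333333·14.4364 + 0.333333·16.4 = 39.5687.
Var(X) = E[X²] − (E[X])² = 39.5687 − 9.98197 = 29.5867.

29.587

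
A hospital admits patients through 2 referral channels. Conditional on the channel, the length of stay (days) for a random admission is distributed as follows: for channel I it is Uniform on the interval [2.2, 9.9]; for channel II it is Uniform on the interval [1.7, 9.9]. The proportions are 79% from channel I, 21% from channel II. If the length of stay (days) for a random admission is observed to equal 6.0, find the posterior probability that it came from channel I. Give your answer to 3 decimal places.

Likelihoods f(6.0 | ·): I: 0.12987; II: 0.121951.
Posterior ∝ prior × likelihood. Numerator for I: 0.79·0.12987 = 0.102597.
Normalizing constant: 0.79·0.12987 + 0.21·0.121951 = 0.128207.
P(I | observation) = 0.102597 / 0.128207 = 0.800247.

0.800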